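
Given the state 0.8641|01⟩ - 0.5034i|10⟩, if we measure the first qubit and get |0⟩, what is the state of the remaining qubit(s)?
|1⟩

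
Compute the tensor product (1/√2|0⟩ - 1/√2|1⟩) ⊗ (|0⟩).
1/√2|00⟩ - 1/√2|10⟩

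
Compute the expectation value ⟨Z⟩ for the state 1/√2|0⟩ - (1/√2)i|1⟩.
0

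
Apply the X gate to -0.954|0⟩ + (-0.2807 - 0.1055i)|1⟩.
(-0.2807 - 0.1055i)|0⟩ - 0.954|1⟩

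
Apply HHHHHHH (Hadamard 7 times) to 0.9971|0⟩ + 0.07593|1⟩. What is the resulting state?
0.7587|0⟩ + 0.6514|1⟩

H² = I, so H^7 = H: a single Hadamard. With (a, b) = (0.9971, 0.07593), H gives ((a + b)/√2, (a − b)/√2) = (0.7587, 0.6514).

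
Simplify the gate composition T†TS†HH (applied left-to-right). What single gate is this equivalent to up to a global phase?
S†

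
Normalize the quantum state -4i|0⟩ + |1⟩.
-0.9701i|0⟩ + 0.2425|1⟩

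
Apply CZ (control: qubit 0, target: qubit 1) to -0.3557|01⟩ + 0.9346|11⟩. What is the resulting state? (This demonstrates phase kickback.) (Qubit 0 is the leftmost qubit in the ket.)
-0.3557|01⟩ - 0.9346|11⟩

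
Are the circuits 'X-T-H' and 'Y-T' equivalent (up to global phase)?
No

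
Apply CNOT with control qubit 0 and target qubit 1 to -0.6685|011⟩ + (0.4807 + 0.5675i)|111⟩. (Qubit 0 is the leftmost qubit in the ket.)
-0.6685|011⟩ + (0.4807 + 0.5675i)|101⟩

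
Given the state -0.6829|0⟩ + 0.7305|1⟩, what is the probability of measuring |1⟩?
0.5336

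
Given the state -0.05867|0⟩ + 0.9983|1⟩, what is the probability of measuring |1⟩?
0.9966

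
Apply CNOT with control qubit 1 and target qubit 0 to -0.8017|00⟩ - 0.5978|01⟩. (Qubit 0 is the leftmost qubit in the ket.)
-0.8017|00⟩ - 0.5978|11⟩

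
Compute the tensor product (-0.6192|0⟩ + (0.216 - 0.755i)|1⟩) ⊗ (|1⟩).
-0.6192|01⟩ + (0.216 - 0.755i)|11⟩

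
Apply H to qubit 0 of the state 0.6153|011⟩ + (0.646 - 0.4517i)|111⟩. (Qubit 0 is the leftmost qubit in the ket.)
(0.8919 - 0.3194i)|011⟩ + (-0.02171 + 0.3194i)|111⟩

H on qubit 0 mixes each pair of kets that differ only in qubit 0: amplitudes (a, b) of (|…0…⟩, |…1…⟩) become ((a + b)/√2, (a − b)/√2). Kets absent from the input have amplitude 0.
(|011⟩, |111⟩): (a, b) = (0.6153, (0.646 - 0.4517i)) → ((0.8919 - 0.3194i), (-0.02171 + 0.3194i))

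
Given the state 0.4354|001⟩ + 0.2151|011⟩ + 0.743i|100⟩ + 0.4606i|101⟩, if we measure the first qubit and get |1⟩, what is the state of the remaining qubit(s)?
0.8499i|00⟩ + 0.5269i|01⟩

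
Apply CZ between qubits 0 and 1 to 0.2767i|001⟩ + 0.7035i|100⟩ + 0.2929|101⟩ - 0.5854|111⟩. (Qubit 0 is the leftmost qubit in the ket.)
0.2767i|001⟩ + 0.7035i|100⟩ + 0.2929|101⟩ + 0.5854|111⟩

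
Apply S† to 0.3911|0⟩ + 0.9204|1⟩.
0.3911|0⟩ - 0.9204i|1⟩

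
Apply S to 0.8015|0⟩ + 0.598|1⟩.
0.8015|0⟩ + 0.598i|1⟩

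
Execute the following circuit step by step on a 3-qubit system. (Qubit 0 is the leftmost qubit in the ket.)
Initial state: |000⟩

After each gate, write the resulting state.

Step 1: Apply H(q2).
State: 1/√2|000⟩ + 1/√2|001⟩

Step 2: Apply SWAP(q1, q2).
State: 1/√2|000⟩ + 1/√2|010⟩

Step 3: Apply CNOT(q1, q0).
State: 1/√2|000⟩ + 1/√2|110⟩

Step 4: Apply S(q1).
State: 1/√2|000⟩ + (1/√2)i|110⟩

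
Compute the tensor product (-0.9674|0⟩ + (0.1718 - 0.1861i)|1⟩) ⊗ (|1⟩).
-0.9674|01⟩ + (0.1718 - 0.1861i)|11⟩

amp(|b₁b₂…⟩) = product of the factor amplitudes for bits b₁, b₂, …; only kets whose every factor amplitude is nonzero survive.
|01⟩: (-0.9674)(1) = -0.9674
|11⟩: (0.1718 - 0.1861i)(1) = (0.1718 - 0.1861i)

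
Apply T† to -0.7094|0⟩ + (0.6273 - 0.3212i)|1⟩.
-0.7094|0⟩ + (0.2164 - 0.6707i)|1⟩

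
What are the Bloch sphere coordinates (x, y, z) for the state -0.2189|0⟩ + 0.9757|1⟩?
(-0.4272, 0, -0.9041)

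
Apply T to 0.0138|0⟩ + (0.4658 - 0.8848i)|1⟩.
0.0138|0⟩ + (0.955 - 0.2963i)|1⟩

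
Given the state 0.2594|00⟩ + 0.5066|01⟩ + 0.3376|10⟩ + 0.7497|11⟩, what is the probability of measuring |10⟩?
0.114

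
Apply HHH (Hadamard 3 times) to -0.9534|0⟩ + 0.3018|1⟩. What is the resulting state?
-0.4608|0⟩ - 0.8876|1⟩

H² = I, so H^3 = H: a single Hadamard. With (a, b) = (-0.9534, 0.3018), H gives ((a + b)/√2, (a − b)/√2) = (-0.4608, -0.8876).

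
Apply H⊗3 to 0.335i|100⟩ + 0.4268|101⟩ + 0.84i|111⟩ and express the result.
(0.1509 + 0.4154i)|000⟩ + (-0.1509 - 0.1785i)|001⟩ + (0.1509 - 0.1785i)|010⟩ + (-0.1509 + 0.4154i)|011⟩ + (-0.1509 - 0.4154i)|100⟩ + (0.1509 + 0.1785i)|101⟩ + (-0.1509 + 0.1785i)|110⟩ + (0.1509 - 0.4154i)|111⟩

H⊗3 gives amp(|y⟩) = (1/2√2) Σ_x (−1)^(x·y) amp(|x⟩), where x·y is the number of positions in which both x and y have a 1.
|000⟩: (0.335i + 0.4268 + 0.84i)/(2√2) = (0.1509 + 0.4154i)
|001⟩: (0.335i - 0.4268 - 0.84i)/(2√2) = (-0.1509 - 0.1785i)
|010⟩: (0.335i + 0.4268 - 0.84i)/(2√2) = (0.1509 - 0.1785i)
|011⟩: (0.335i - 0.4268 + 0.84i)/(2√2) = (-0.1509 + 0.4154i)
|100⟩: (-0.335i - 0.4268 - 0.84i)/(2√2) = (-0.1509 - 0.4154i)
|101⟩: (-0.335i + 0.4268 + 0.84i)/(2√2) = (0.1509 + 0.1785i)
|110⟩: (-0.335i - 0.4268 + 0.84i)/(2√2) = (-0.1509 + 0.1785i)
|111⟩: (-0.335i + 0.4268 - 0.84i)/(2√2) = (0.1509 - 0.4154i)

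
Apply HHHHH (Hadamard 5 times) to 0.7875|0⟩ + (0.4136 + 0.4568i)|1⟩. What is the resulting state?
(0.8493 + 0.323i)|0⟩ + (0.2644 - 0.323i)|1⟩

H² = I, so H^5 = H: a single Hadamard. With (a, b) = (0.7875, (0.4136 + 0.4568i)), H gives ((a + b)/√2, (a − b)/√2) = ((0.8493 + 0.323i), (0.2644 - 0.323i)).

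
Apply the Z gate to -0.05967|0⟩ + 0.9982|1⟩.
-0.05967|0⟩ - 0.9982|1⟩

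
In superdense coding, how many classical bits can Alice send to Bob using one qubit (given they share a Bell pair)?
2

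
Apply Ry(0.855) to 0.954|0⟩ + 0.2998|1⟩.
0.7438|0⟩ + 0.6683|1⟩

Ry(0.855) = [[cos(θ/2), −sin(θ/2)], [sin(θ/2), cos(θ/2)]]; θ = 0.855, cos(θ/2) ≈ 0.910005, sin(θ/2) ≈ 0.414597.
With a = amp(|0⟩) = 0.954 and b = amp(|1⟩) = 0.2998:
new amp(|0⟩) = (0.910005)·a + (-0.414597)·b = 0.7438
new amp(|1⟩) = (0.414597)·a + (0.910005)·b = 0.6683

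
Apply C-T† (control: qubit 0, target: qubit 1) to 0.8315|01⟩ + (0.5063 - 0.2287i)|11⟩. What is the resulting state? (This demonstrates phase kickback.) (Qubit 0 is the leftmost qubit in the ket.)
0.8315|01⟩ + (0.1963 - 0.5197i)|11⟩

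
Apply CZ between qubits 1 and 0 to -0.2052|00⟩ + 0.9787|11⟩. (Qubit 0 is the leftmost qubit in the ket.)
-0.2052|00⟩ - 0.9787|11⟩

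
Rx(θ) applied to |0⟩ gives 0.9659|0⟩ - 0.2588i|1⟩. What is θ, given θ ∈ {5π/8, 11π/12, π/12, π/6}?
π/6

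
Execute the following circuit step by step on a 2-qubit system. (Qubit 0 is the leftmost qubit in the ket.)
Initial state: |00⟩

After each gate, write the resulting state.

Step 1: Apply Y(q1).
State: i|01⟩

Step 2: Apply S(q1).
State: -|01⟩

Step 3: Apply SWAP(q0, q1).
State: -|10⟩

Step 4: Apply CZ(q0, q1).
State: -|10⟩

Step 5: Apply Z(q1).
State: -|10⟩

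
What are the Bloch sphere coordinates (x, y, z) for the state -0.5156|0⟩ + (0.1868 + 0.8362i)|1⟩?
(-0.1926, -0.8623, -0.4683)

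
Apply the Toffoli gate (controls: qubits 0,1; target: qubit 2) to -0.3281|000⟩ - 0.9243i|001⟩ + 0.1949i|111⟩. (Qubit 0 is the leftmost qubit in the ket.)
-0.3281|000⟩ - 0.9243i|001⟩ + 0.1949i|110⟩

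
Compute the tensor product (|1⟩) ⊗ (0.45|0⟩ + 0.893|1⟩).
0.45|10⟩ + 0.893|11⟩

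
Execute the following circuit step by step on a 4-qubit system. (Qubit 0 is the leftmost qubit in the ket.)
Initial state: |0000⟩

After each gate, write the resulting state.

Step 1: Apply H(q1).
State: 1/√2|0000⟩ + 1/√2|0100⟩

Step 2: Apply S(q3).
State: 1/√2|0000⟩ + 1/√2|0100⟩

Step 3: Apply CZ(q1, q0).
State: 1/√2|0000⟩ + 1/√2|0100⟩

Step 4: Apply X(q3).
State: 1/√2|0001⟩ + 1/√2|0101⟩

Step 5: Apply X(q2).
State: 1/√2|0011⟩ + 1/√2|0111⟩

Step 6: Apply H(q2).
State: 1/2|0001⟩ - 1/2|0011⟩ + 1/2|0101⟩ - 1/2|0111⟩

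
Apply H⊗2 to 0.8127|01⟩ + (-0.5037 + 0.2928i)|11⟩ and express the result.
(0.1545 + 0.1464i)|00⟩ + (-0.1545 - 0.1464i)|01⟩ + (0.6582 - 0.1464i)|10⟩ + (-0.6582 + 0.1464i)|11⟩

H⊗2 gives amp(|y⟩) = (1/2) Σ_x (−1)^(x·y) amp(|x⟩), where x·y is the number of positions in which both x and y have a 1.
|00⟩: (0.8127 + (-0.5037 + 0.2928i))/2 = (0.1545 + 0.1464i)
|01⟩: (-0.8127 - (-0.5037 + 0.2928i))/2 = (-0.1545 - 0.1464i)
|10⟩: (0.8127 - (-0.5037 + 0.2928i))/2 = (0.6582 - 0.1464i)
|11⟩: (-0.8127 + (-0.5037 + 0.2928i))/2 = (-0.6582 + 0.1464i)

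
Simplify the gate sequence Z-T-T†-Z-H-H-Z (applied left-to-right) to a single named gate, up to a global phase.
Z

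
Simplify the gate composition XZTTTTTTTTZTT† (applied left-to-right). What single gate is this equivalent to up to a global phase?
X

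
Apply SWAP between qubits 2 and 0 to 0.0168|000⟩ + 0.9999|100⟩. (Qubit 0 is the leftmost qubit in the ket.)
0.0168|000⟩ + 0.9999|001⟩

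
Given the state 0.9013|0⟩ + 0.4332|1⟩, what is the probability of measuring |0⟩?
0.8123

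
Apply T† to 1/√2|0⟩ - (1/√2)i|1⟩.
1/√2|0⟩ + (-1/2 - (1/2)i)|1⟩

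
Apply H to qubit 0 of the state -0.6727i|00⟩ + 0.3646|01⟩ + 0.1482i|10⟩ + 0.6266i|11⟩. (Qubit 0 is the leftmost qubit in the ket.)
-0.3709i|00⟩ + (0.2578 + 0.4431i)|01⟩ - 0.5805i|10⟩ + (0.2578 - 0.4431i)|11⟩

H on qubit 0 mixes each pair of kets that differ only in qubit 0: amplitudes (a, b) of (|…0…⟩, |…1…⟩) become ((a + b)/√2, (a − b)/√2). Kets absent from the input have amplitude 0.
(|00⟩, |10⟩): (a, b) = (-0.6727i, 0.1482i) → (-0.3709i, -0.5805i)
(|01⟩, |11⟩): (a, b) = (0.3646, 0.6266i) → ((0.2578 + 0.4431i), (0.2578 - 0.4431i))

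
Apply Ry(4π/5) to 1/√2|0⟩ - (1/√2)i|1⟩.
(0.2185 + 0.6725i)|0⟩ + (0.6725 - 0.2185i)|1⟩

Ry(4π/5) = [[cos(θ/2), −sin(θ/2)], [sin(θ/2), cos(θ/2)]]; θ = 4π/5, cos(θ/2) ≈ 0.309017, sin(θ/2) ≈ 0.951057.
With a = amp(|0⟩) = 1/√2 and b = amp(|1⟩) = -(1/√2)i:
new amp(|0⟩) = (0.309017)·a + (-0.951057)·b = (0.2185 + 0.6725i)
new amp(|1⟩) = (0.951057)·a + (0.309017)·b = (0.6725 - 0.2185i)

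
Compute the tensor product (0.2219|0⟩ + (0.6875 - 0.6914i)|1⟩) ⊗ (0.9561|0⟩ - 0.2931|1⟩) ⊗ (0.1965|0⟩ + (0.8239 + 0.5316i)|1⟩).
0.04169|000⟩ + (0.1748 + 0.1128i)|001⟩ - 0.01278|010⟩ + (-0.05359 - 0.03457i)|011⟩ + (0.1292 - 0.1299i)|100⟩ + (0.893 - 0.1952i)|101⟩ + (-0.0396 + 0.03982i)|110⟩ + (-0.2737 + 0.05984i)|111⟩

amp(|b₁b₂…⟩) = product of the factor amplitudes for bits b₁, b₂, …; only kets whose every factor amplitude is nonzero survive.
|000⟩: (0.2219)(0.9561)(0.1965) = 0.04169
|001⟩: (0.2219)(0.9561)(0.8239 + 0.5316i) = (0.1748 + 0.1128i)
|010⟩: (0.2219)(-0.2931)(0.1965) = -0.01278
|011⟩: (0.2219)(-0.2931)(0.8239 + 0.5316i) = (-0.05359 - 0.03457i)
|100⟩: (0.6875 - 0.6914i)(0.9561)(0.1965) = (0.1292 - 0.1299i)
|101⟩: (0.6875 - 0.6914i)(0.9561)(0.8239 + 0.5316i) = (0.893 - 0.1952i)
|110⟩: (0.6875 - 0.6914i)(-0.2931)(0.1965) = (-0.0396 + 0.03982i)
|111⟩: (0.6875 - 0.6914i)(-0.2931)(0.8239 + 0.5316i) = (-0.2737 + 0.05984i)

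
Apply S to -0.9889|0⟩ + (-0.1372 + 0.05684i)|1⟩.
-0.9889|0⟩ + (-0.05684 - 0.1372i)|1⟩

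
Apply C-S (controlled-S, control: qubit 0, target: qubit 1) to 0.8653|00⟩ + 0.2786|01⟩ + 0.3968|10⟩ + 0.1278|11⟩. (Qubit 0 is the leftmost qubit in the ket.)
0.8653|00⟩ + 0.2786|01⟩ + 0.3968|10⟩ + 0.1278i|11⟩

C-S leaves the control-|0⟩ kets |00⟩, |01⟩ unchanged and applies S to qubit 1 on the control-|1⟩ pair (|10⟩, |11⟩).
S = [[1, 0], [0, i]].
With a = amp(|10⟩) = 0.3968 and b = amp(|11⟩) = 0.1278:
new amp(|10⟩) = (1)·a = 0.3968
new amp(|11⟩) = (i)·b = 0.1278i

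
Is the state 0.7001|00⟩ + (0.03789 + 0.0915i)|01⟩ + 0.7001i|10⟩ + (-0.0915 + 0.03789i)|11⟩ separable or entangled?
Separable

Writing the state as a|00⟩ + b|01⟩ + c|10⟩ + d|11⟩, it is a product state iff ad − bc = 0.
Here (a, b, c, d) = (0.7001, (0.03789 + 0.0915i), 0.7001i, (-0.0915 + 0.03789i)): ad − bc = (0.7001)(-0.0915 + 0.03789i) − (0.03789 + 0.0915i)(0.7001i) = 0, so the state is separable.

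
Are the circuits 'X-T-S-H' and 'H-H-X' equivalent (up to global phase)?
No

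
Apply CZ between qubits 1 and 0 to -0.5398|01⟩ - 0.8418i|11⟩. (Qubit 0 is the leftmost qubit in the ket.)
-0.5398|01⟩ + 0.8418i|11⟩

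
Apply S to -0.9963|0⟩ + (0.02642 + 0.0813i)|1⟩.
-0.9963|0⟩ + (-0.0813 + 0.02642i)|1⟩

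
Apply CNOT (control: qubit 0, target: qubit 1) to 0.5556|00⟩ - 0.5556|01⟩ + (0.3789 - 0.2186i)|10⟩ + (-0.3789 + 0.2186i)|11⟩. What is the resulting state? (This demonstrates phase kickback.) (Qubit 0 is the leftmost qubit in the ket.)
0.5556|00⟩ - 0.5556|01⟩ + (-0.3789 + 0.2186i)|10⟩ + (0.3789 - 0.2186i)|11⟩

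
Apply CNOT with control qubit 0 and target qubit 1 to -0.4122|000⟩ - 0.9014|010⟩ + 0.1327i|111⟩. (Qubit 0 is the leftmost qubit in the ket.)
-0.4122|000⟩ - 0.9014|010⟩ + 0.1327i|101⟩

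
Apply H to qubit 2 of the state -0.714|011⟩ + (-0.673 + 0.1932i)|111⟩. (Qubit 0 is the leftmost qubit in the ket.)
-0.5049|010⟩ + 0.5049|011⟩ + (-0.4759 + 0.1366i)|110⟩ + (0.4759 - 0.1366i)|111⟩

H on qubit 2 mixes each pair of kets that differ only in qubit 2: amplitudes (a, b) of (|…0…⟩, |…1…⟩) become ((a + b)/√2, (a − b)/√2). Kets absent from the input have amplitude 0.
(|010⟩, |011⟩): (a, b) = (0, -0.714) → (-0.5049, 0.5049)
(|110⟩, |111⟩): (a, b) = (0, (-0.673 + 0.1932i)) → ((-0.4759 + 0.1366i), (0.4759 - 0.1366i))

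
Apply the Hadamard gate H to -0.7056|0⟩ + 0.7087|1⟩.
0.002192|0⟩ - |1⟩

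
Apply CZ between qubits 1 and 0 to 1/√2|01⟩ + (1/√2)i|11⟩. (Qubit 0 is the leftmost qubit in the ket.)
1/√2|01⟩ - (1/√2)i|11⟩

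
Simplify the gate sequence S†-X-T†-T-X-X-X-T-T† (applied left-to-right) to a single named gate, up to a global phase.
S†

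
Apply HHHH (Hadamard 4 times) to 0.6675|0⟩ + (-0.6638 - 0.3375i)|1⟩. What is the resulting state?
0.6675|0⟩ + (-0.6638 - 0.3375i)|1⟩

H² = I, so an even number of Hadamards cancels: H^4 = I and the state is unchanged.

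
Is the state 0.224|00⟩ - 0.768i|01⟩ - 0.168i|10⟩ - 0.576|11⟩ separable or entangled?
Separable

Writing the state as a|00⟩ + b|01⟩ + c|10⟩ + d|11⟩, it is a product state iff ad − bc = 0.
Here (a, b, c, d) = (0.224, -0.768i, -0.168i, -0.576): ad − bc = (0.224)(-0.576) − (-0.768i)(-0.168i) = 0, so the state is separable.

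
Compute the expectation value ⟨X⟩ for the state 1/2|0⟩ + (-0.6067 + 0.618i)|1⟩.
-0.6067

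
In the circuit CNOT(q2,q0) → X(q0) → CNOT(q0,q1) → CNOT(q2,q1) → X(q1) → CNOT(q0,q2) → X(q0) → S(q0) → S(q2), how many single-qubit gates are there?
5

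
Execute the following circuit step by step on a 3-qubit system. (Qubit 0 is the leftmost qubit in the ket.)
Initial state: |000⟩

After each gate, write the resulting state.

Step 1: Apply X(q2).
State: |001⟩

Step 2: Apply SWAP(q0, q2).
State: |100⟩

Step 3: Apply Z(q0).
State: -|100⟩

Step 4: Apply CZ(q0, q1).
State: -|100⟩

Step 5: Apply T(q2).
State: -|100⟩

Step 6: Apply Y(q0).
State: i|000⟩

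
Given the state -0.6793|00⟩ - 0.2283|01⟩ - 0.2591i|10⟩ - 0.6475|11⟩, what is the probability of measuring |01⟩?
0.05212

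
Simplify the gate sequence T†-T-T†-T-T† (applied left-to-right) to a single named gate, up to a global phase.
T†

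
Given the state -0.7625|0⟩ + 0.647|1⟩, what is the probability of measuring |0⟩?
0.5814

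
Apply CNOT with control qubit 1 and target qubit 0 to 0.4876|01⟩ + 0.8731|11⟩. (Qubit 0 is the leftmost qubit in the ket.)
0.8731|01⟩ + 0.4876|11⟩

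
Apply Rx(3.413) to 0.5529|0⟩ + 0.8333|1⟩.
(-0.0748 - 0.8256i)|0⟩ + (-0.1127 - 0.5478i)|1⟩

Rx(3.413) = [[cos(θ/2), −i·sin(θ/2)], [−i·sin(θ/2), cos(θ/2)]]; θ = 3.413, cos(θ/2) ≈ -0.135288, sin(θ/2) ≈ 0.990806.
With a = amp(|0⟩) = 0.5529 and b = amp(|1⟩) = 0.8333:
new amp(|0⟩) = (-0.135288)·a + (-0.990806i)·b = (-0.0748 - 0.8256i)
new amp(|1⟩) = (-0.990806i)·a + (-0.135288)·b = (-0.1127 - 0.5478i)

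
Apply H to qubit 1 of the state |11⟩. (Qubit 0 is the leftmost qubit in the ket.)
1/√2|10⟩ - 1/√2|11⟩

H on qubit 1 mixes each pair of kets that differ only in qubit 1: amplitudes (a, b) of (|…0…⟩, |…1…⟩) become ((a + b)/√2, (a − b)/√2). Kets absent from the input have amplitude 0.
(|10⟩, |11⟩): (a, b) = (0, 1) → (1/√2, -1/√2)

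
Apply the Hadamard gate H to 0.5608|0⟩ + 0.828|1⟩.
0.982|0⟩ - 0.1889|1⟩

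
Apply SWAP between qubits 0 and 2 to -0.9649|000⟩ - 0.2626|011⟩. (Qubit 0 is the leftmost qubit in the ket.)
-0.9649|000⟩ - 0.2626|110⟩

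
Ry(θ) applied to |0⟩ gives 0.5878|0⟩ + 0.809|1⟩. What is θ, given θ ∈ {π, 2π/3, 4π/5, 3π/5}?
3π/5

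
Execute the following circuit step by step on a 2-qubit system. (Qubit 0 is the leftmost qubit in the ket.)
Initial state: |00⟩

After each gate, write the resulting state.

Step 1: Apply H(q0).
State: 1/√2|00⟩ + 1/√2|10⟩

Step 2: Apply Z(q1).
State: 1/√2|00⟩ + 1/√2|10⟩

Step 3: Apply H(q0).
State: |00⟩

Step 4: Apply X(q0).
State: |10⟩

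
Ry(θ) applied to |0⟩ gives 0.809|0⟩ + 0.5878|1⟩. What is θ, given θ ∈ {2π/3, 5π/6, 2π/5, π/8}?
2π/5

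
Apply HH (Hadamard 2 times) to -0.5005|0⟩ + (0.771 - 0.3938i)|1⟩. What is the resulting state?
-0.5005|0⟩ + (0.771 - 0.3938i)|1⟩

H² = I, so an even number of Hadamards cancels: H^2 = I and the state is unchanged.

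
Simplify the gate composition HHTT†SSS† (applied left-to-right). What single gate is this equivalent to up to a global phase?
S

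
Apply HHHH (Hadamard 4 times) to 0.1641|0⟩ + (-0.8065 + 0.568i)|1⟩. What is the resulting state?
0.1641|0⟩ + (-0.8065 + 0.568i)|1⟩

H² = I, so an even number of Hadamards cancels: H^4 = I and the state is unchanged.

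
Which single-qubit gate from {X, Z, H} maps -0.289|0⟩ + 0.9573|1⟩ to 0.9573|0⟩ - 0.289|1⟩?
X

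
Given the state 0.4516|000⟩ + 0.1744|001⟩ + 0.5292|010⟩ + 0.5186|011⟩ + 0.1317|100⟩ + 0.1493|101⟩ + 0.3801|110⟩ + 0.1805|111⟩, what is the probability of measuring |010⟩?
0.2801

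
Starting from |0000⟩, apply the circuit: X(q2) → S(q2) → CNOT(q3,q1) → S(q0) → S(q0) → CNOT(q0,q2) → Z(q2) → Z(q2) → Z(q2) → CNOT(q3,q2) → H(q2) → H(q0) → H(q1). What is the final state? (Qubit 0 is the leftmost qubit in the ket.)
-(1/√8)i|0000⟩ + (1/√8)i|0010⟩ - (1/√8)i|0100⟩ + (1/√8)i|0110⟩ - (1/√8)i|1000⟩ + (1/√8)i|1010⟩ - (1/√8)i|1100⟩ + (1/√8)i|1110⟩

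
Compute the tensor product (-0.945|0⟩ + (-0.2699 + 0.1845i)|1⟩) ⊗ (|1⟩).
-0.945|01⟩ + (-0.2699 + 0.1845i)|11⟩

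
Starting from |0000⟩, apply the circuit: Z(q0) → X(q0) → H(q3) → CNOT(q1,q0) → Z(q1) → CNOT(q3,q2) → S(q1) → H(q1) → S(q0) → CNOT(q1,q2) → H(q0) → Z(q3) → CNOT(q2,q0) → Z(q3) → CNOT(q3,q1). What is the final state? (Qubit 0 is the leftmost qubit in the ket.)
(1/√8)i|0000⟩ + (1/√8)i|0001⟩ - (1/√8)i|0110⟩ - (1/√8)i|0111⟩ - (1/√8)i|1000⟩ - (1/√8)i|1001⟩ + (1/√8)i|1110⟩ + (1/√8)i|1111⟩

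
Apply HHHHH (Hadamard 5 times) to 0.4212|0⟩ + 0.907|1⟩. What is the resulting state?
0.9392|0⟩ - 0.3435|1⟩

H² = I, so H^5 = H: a single Hadamard. With (a, b) = (0.4212, 0.907), H gives ((a + b)/√2, (a − b)/√2) = (0.9392, -0.3435).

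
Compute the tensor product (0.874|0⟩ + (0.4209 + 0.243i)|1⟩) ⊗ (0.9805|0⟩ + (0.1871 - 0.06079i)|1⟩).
0.857|00⟩ + (0.1635 - 0.05313i)|01⟩ + (0.4127 + 0.2383i)|10⟩ + (0.09352 + 0.01988i)|11⟩

amp(|b₁b₂…⟩) = product of the factor amplitudes for bits b₁, b₂, …; only kets whose every factor amplitude is nonzero survive.
|00⟩: (0.874)(0.9805) = 0.857
|01⟩: (0.874)(0.1871 - 0.06079i) = (0.1635 - 0.05313i)
|10⟩: (0.4209 + 0.243i)(0.9805) = (0.4127 + 0.2383i)
|11⟩: (0.4209 + 0.243i)(0.1871 - 0.06079i) = (0.09352 + 0.01988i)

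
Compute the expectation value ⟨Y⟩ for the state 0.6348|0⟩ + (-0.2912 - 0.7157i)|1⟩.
-0.9087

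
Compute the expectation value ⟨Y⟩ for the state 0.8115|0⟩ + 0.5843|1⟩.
0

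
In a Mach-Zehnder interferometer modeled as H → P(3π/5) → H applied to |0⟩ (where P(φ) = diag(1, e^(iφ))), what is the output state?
(0.3455 + 0.4755i)|0⟩ + (0.6545 - 0.4755i)|1⟩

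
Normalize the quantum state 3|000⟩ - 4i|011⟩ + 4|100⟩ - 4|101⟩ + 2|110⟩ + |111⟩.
0.381|000⟩ - 0.508i|011⟩ + 0.508|100⟩ - 0.508|101⟩ + 0.254|110⟩ + 0.127|111⟩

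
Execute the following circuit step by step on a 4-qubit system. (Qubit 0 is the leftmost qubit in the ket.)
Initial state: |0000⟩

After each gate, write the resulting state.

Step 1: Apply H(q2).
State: 1/√2|0000⟩ + 1/√2|0010⟩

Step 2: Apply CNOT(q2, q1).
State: 1/√2|0000⟩ + 1/√2|0110⟩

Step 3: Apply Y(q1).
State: -(1/√2)i|0010⟩ + (1/√2)i|0100⟩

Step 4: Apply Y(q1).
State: 1/√2|0000⟩ + 1/√2|0110⟩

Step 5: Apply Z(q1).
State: 1/√2|0000⟩ - 1/√2|0110⟩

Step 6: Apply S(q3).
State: 1/√2|0000⟩ - 1/√2|0110⟩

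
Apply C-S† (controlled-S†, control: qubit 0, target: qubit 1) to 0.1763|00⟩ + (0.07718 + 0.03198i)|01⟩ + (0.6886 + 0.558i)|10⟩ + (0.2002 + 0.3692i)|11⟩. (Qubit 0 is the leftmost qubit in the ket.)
0.1763|00⟩ + (0.07718 + 0.03198i)|01⟩ + (0.6886 + 0.558i)|10⟩ + (0.3692 - 0.2002i)|11⟩

C-S† leaves the control-|0⟩ kets |00⟩, |01⟩ unchanged and applies S† to qubit 1 on the control-|1⟩ pair (|10⟩, |11⟩).
S† = [[1, 0], [0, -i]].
With a = amp(|10⟩) = (0.6886 + 0.558i) and b = amp(|11⟩) = (0.2002 + 0.3692i):
new amp(|10⟩) = (1)·a = (0.6886 + 0.558i)
new amp(|11⟩) = (-i)·b = (0.3692 - 0.2002i)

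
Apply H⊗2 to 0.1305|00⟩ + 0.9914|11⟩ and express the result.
0.561|00⟩ - 0.4305|01⟩ - 0.4305|10⟩ + 0.561|11⟩

H⊗2 gives amp(|y⟩) = (1/2) Σ_x (−1)^(x·y) amp(|x⟩), where x·y is the number of positions in which both x and y have a 1.
|00⟩: (0.1305 + 0.9914)/2 = 0.561
|01⟩: (0.1305 - 0.9914)/2 = -0.4305
|10⟩: (0.1305 - 0.9914)/2 = -0.4305
|11⟩: (0.1305 + 0.9914)/2 = 0.561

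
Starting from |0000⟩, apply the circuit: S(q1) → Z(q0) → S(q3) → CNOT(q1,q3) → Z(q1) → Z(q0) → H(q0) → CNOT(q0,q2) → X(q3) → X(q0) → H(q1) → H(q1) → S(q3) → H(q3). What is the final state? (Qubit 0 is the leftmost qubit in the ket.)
(1/2)i|0010⟩ - (1/2)i|0011⟩ + (1/2)i|1000⟩ - (1/2)i|1001⟩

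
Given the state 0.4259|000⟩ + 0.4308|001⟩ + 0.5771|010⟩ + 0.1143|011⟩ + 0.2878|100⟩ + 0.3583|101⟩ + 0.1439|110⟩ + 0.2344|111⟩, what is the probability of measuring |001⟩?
0.1856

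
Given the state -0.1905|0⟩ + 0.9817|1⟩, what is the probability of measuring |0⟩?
0.03629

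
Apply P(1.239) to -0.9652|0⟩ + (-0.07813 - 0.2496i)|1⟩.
-0.9652|0⟩ + (0.2105 - 0.1552i)|1⟩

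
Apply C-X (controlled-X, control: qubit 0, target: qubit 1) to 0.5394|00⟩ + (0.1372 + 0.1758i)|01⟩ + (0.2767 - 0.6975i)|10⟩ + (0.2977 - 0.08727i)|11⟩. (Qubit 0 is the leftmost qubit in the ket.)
0.5394|00⟩ + (0.1372 + 0.1758i)|01⟩ + (0.2977 - 0.08727i)|10⟩ + (0.2767 - 0.6975i)|11⟩

C-X leaves the control-|0⟩ kets |00⟩, |01⟩ unchanged and applies X to qubit 1 on the control-|1⟩ pair (|10⟩, |11⟩).
X = [[0, 1], [1, 0]].
With a = amp(|10⟩) = (0.2767 - 0.6975i) and b = amp(|11⟩) = (0.2977 - 0.08727i):
new amp(|10⟩) = (1)·b = (0.2977 - 0.08727i)
new amp(|11⟩) = (1)·a = (0.2767 - 0.6975i)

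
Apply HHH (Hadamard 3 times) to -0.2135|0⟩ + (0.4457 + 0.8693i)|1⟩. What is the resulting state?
(0.1642 + 0.6147i)|0⟩ + (-0.4661 - 0.6147i)|1⟩

H² = I, so H^3 = H: a single Hadamard. With (a, b) = (-0.2135, (0.4457 + 0.8693i)), H gives ((a + b)/√2, (a − b)/√2) = ((0.1642 + 0.6147i), (-0.4661 - 0.6147i)).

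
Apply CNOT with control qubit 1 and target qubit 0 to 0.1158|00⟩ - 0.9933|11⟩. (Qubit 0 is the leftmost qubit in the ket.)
0.1158|00⟩ - 0.9933|01⟩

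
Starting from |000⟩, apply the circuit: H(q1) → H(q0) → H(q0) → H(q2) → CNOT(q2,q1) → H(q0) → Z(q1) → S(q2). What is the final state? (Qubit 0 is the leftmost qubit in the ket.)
1/√8|000⟩ + (1/√8)i|001⟩ - 1/√8|010⟩ - (1/√8)i|011⟩ + 1/√8|100⟩ + (1/√8)i|101⟩ - 1/√8|110⟩ - (1/√8)i|111⟩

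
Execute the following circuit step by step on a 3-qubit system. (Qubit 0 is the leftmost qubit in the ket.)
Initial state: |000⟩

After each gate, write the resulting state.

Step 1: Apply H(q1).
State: 1/√2|000⟩ + 1/√2|010⟩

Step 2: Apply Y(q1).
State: -(1/√2)i|000⟩ + (1/√2)i|010⟩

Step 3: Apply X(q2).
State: -(1/√2)i|001⟩ + (1/√2)i|011⟩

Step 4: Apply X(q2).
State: -(1/√2)i|000⟩ + (1/√2)i|010⟩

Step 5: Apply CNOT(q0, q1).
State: -(1/√2)i|000⟩ + (1/√2)i|010⟩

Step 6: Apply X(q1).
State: (1/√2)i|000⟩ - (1/√2)i|010⟩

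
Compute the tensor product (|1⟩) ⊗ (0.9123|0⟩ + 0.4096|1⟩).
0.9123|10⟩ + 0.4096|11⟩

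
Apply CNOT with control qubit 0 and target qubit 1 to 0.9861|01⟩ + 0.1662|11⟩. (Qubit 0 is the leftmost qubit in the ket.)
0.9861|01⟩ + 0.1662|10⟩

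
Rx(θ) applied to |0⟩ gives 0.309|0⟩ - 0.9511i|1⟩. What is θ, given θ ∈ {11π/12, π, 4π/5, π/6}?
4π/5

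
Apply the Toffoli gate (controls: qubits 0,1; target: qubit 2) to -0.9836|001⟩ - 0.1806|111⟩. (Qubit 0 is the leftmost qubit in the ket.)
-0.9836|001⟩ - 0.1806|110⟩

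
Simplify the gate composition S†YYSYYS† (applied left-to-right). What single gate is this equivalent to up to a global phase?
S†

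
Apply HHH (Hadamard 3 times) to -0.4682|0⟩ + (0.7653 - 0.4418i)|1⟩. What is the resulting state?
(0.2101 - 0.3124i)|0⟩ + (-0.8722 + 0.3124i)|1⟩

H² = I, so H^3 = H: a single Hadamard. With (a, b) = (-0.4682, (0.7653 - 0.4418i)), H gives ((a + b)/√2, (a − b)/√2) = ((0.2101 - 0.3124i), (-0.8722 + 0.3124i)).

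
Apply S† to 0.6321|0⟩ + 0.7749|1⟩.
0.6321|0⟩ - 0.7749i|1⟩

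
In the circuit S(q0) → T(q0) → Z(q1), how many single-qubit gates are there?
3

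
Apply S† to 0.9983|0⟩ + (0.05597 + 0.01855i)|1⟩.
0.9983|0⟩ + (0.01855 - 0.05597i)|1⟩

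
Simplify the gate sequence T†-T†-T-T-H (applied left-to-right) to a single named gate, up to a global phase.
H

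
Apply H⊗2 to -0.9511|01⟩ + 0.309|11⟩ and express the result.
-0.3211|00⟩ + 0.3211|01⟩ - 0.6301|10⟩ + 0.6301|11⟩

H⊗2 gives amp(|y⟩) = (1/2) Σ_x (−1)^(x·y) amp(|x⟩), where x·y is the number of positions in which both x and y have a 1.
|00⟩: (-0.9511 + 0.309)/2 = -0.3211
|01⟩: (0.9511 - 0.309)/2 = 0.3211
|10⟩: (-0.9511 - 0.309)/2 = -0.6301
|11⟩: (0.9511 + 0.309)/2 = 0.6301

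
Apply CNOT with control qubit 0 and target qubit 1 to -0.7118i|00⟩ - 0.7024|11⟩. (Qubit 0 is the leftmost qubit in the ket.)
-0.7118i|00⟩ - 0.7024|10⟩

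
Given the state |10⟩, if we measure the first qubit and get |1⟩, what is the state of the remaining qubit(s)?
|0⟩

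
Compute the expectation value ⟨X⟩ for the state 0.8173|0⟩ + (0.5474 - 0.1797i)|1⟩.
0.8948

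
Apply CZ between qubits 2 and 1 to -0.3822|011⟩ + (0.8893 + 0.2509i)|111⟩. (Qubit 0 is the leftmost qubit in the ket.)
0.3822|011⟩ + (-0.8893 - 0.2509i)|111⟩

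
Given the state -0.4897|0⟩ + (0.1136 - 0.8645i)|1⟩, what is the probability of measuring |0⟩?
0.2398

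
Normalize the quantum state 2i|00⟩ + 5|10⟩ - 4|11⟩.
0.2981i|00⟩ + 0.7454|10⟩ - 0.5963|11⟩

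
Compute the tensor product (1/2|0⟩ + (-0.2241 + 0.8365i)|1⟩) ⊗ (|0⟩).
1/2|00⟩ + (-0.2241 + 0.8365i)|10⟩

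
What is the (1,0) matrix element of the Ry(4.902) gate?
0.637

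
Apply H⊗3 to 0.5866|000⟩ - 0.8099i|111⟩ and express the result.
(0.2074 - 0.2863i)|000⟩ + (0.2074 + 0.2863i)|001⟩ + (0.2074 + 0.2863i)|010⟩ + (0.2074 - 0.2863i)|011⟩ + (0.2074 + 0.2863i)|100⟩ + (0.2074 - 0.2863i)|101⟩ + (0.2074 - 0.2863i)|110⟩ + (0.2074 + 0.2863i)|111⟩

H⊗3 gives amp(|y⟩) = (1/2√2) Σ_x (−1)^(x·y) amp(|x⟩), where x·y is the number of positions in which both x and y have a 1.
|000⟩: (0.5866 - 0.8099i)/(2√2) = (0.2074 - 0.2863i)
|001⟩: (0.5866 + 0.8099i)/(2√2) = (0.2074 + 0.2863i)
|010⟩: (0.5866 + 0.8099i)/(2√2) = (0.2074 + 0.2863i)
|011⟩: (0.5866 - 0.8099i)/(2√2) = (0.2074 - 0.2863i)
|100⟩: (0.5866 + 0.8099i)/(2√2) = (0.2074 + 0.2863i)
|101⟩: (0.5866 - 0.8099i)/(2√2) = (0.2074 - 0.2863i)
|110⟩: (0.5866 - 0.8099i)/(2√2) = (0.2074 - 0.2863i)
|111⟩: (0.5866 + 0.8099i)/(2√2) = (0.2074 + 0.2863i)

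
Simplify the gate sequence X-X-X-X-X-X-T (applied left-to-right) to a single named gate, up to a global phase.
T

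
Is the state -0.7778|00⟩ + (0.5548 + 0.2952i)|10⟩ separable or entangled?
Separable

Writing the state as a|00⟩ + b|01⟩ + c|10⟩ + d|11⟩, it is a product state iff ad − bc = 0.
Here (a, b, c, d) = (-0.7778, 0, (0.5548 + 0.2952i), 0): ad − bc = (-0.7778)(0) − (0)(0.5548 + 0.2952i) = 0, so the state is separable.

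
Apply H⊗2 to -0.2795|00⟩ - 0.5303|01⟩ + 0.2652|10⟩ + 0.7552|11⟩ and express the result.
0.1053|00⟩ - 0.1196|01⟩ - 0.9151|10⟩ + 0.3704|11⟩

H⊗2 gives amp(|y⟩) = (1/2) Σ_x (−1)^(x·y) amp(|x⟩), where x·y is the number of positions in which both x and y have a 1.
|00⟩: (-0.2795 - 0.5303 + 0.2652 + 0.7552)/2 = 0.1053
|01⟩: (-0.2795 + 0.5303 + 0.2652 - 0.7552)/2 = -0.1196
|10⟩: (-0.2795 - 0.5303 - 0.2652 - 0.7552)/2 = -0.9151
|11⟩: (-0.2795 + 0.5303 - 0.2652 + 0.7552)/2 = 0.3704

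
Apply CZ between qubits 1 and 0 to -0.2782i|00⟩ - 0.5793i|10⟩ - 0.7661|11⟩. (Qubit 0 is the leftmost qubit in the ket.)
-0.2782i|00⟩ - 0.5793i|10⟩ + 0.7661|11⟩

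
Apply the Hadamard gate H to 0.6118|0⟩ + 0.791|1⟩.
0.9919|0⟩ - 0.1267|1⟩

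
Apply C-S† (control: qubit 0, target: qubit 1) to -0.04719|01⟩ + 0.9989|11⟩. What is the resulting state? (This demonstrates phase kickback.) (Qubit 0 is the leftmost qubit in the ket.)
-0.04719|01⟩ - 0.9989i|11⟩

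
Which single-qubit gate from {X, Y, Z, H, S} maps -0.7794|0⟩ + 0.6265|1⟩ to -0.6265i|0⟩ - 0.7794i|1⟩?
Y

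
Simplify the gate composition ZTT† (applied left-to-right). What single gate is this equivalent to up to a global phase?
Z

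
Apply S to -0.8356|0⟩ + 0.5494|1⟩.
-0.8356|0⟩ + 0.5494i|1⟩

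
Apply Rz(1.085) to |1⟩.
(0.8564 + 0.5163i)|1⟩

Rz(1.085) = [[e^(−iθ/2), 0], [0, e^(iθ/2)]] with e^(±iθ/2) = cos(θ/2) ± i·sin(θ/2); θ = 1.085, cos(θ/2) ≈ 0.856421, sin(θ/2) ≈ 0.516279.
With a = amp(|0⟩) = 0 and b = amp(|1⟩) = 1:
new amp(|0⟩) = (0.856421 - 0.516279i)·a = 0
new amp(|1⟩) = (0.856421 + 0.516279i)·b = (0.8564 + 0.5163i)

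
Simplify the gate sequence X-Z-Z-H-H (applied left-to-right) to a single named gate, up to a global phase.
X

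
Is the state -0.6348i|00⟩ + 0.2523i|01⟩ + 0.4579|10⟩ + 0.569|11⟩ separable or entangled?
Entangled

Writing the state as a|00⟩ + b|01⟩ + c|10⟩ + d|11⟩, it is a product state iff ad − bc = 0.
Here (a, b, c, d) = (-0.6348i, 0.2523i, 0.4579, 0.569): ad − bc = (-0.6348i)(0.569) − (0.2523i)(0.4579) = -0.4767i ≠ 0, so the state is entangled.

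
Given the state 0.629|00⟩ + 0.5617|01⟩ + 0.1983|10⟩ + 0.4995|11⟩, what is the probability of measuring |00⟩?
0.3956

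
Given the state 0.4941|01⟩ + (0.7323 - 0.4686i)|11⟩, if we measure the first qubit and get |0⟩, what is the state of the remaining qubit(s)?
|1⟩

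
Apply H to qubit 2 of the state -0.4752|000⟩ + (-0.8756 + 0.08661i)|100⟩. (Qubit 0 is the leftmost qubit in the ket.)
-0.336|000⟩ - 0.336|001⟩ + (-0.6191 + 0.06124i)|100⟩ + (-0.6191 + 0.06124i)|101⟩

H on qubit 2 mixes each pair of kets that differ only in qubit 2: amplitudes (a, b) of (|…0…⟩, |…1…⟩) become ((a + b)/√2, (a − b)/√2). Kets absent from the input have amplitude 0.
(|000⟩, |001⟩): (a, b) = (-0.4752, 0) → (-0.336, -0.336)
(|100⟩, |101⟩): (a, b) = ((-0.8756 + 0.08661i), 0) → ((-0.6191 + 0.06124i), (-0.6191 + 0.06124i))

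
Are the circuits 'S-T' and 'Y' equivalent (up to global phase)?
No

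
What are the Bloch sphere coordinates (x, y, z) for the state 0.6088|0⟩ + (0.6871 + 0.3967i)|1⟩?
(0.8366, 0.483, -0.2588)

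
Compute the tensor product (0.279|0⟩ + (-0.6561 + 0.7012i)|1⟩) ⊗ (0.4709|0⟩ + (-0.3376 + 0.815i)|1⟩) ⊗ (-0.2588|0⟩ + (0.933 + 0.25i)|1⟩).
-0.034|000⟩ + (0.1226 + 0.03285i)|001⟩ + (0.02438 - 0.05885i)|010⟩ + (-0.1447 + 0.1886i)|011⟩ + (0.07996 - 0.08545i)|100⟩ + (-0.3708 + 0.2308i)|101⟩ + (0.09057 + 0.1997i)|110⟩ + (-0.1337 - 0.8073i)|111⟩

amp(|b₁b₂…⟩) = product of the factor amplitudes for bits b₁, b₂, …; only kets whose every factor amplitude is nonzero survive.
|000⟩: (0.279)(0.4709)(-0.2588) = -0.034
|001⟩: (0.279)(0.4709)(0.933 + 0.25i) = (0.1226 + 0.03285i)
|010⟩: (0.279)(-0.3376 + 0.815i)(-0.2588) = (0.02438 - 0.05885i)
|011⟩: (0.279)(-0.3376 + 0.815i)(0.933 + 0.25i) = (-0.1447 + 0.1886i)
|100⟩: (-0.6561 + 0.7012i)(0.4709)(-0.2588) = (0.07996 - 0.08545i)
|101⟩: (-0.6561 + 0.7012i)(0.4709)(0.933 + 0.25i) = (-0.3708 + 0.2308i)
|110⟩: (-0.6561 + 0.7012i)(-0.3376 + 0.815i)(-0.2588) = (0.09057 + 0.1997i)
|111⟩: (-0.6561 + 0.7012i)(-0.3376 + 0.815i)(0.933 + 0.25i) = (-0.1337 - 0.8073i)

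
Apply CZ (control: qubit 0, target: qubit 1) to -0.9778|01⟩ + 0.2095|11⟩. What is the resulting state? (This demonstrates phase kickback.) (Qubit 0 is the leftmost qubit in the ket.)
-0.9778|01⟩ - 0.2095|11⟩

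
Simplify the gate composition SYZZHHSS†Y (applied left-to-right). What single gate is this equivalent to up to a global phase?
S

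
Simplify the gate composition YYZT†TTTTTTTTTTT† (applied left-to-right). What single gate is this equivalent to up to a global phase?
Z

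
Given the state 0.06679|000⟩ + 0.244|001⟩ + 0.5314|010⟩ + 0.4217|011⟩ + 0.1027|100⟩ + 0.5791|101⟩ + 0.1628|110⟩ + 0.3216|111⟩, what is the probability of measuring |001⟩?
0.05954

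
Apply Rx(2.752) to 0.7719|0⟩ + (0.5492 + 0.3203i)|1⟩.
(0.4637 - 0.5388i)|0⟩ + (0.1063 - 0.6953i)|1⟩

Rx(2.752) = [[cos(θ/2), −i·sin(θ/2)], [−i·sin(θ/2), cos(θ/2)]]; θ = 2.752, cos(θ/2) ≈ 0.193567, sin(θ/2) ≈ 0.981087.
With a = amp(|0⟩) = 0.7719 and b = amp(|1⟩) = (0.5492 + 0.3203i):
new amp(|0⟩) = (0.193567)·a + (-0.981087i)·b = (0.4637 - 0.5388i)
new amp(|1⟩) = (-0.981087i)·a + (0.193567)·b = (0.1063 - 0.6953i)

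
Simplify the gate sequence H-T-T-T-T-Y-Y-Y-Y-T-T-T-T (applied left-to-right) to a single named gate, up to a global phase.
H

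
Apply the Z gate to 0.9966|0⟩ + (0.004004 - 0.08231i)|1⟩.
0.9966|0⟩ + (-0.004004 + 0.08231i)|1⟩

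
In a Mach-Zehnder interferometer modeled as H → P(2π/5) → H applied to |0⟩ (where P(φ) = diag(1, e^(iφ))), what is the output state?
(0.6545 + 0.4755i)|0⟩ + (0.3455 - 0.4755i)|1⟩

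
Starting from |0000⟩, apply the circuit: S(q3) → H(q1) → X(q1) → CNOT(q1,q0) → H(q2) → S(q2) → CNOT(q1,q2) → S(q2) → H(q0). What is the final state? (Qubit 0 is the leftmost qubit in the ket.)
1/√8|0000⟩ - 1/√8|0010⟩ + (1/√8)i|0100⟩ + (1/√8)i|0110⟩ + 1/√8|1000⟩ - 1/√8|1010⟩ - (1/√8)i|1100⟩ - (1/√8)i|1110⟩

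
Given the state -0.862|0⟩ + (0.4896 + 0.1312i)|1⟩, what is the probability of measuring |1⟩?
0.2569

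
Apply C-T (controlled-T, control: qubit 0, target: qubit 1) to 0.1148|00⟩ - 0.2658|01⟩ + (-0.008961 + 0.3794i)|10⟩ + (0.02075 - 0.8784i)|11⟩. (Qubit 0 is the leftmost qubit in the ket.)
0.1148|00⟩ - 0.2658|01⟩ + (-0.008961 + 0.3794i)|10⟩ + (0.6358 - 0.6065i)|11⟩

C-T leaves the control-|0⟩ kets |00⟩, |01⟩ unchanged and applies T to qubit 1 on the control-|1⟩ pair (|10⟩, |11⟩).
T = [[1, 0], [0, (1/√2 + (1/√2)i)]].
With a = amp(|10⟩) = (-0.008961 + 0.3794i) and b = amp(|11⟩) = (0.02075 - 0.8784i):
new amp(|10⟩) = (1)·a = (-0.008961 + 0.3794i)
new amp(|11⟩) = (1/√2 + (1/√2)i)·b = (0.6358 - 0.6065i)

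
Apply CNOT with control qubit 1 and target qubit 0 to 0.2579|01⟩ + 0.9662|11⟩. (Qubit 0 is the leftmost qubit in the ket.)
0.9662|01⟩ + 0.2579|11⟩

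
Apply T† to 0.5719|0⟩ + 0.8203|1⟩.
0.5719|0⟩ + (0.58 - 0.58i)|1⟩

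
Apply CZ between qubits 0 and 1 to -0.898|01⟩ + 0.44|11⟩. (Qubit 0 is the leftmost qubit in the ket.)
-0.898|01⟩ - 0.44|11⟩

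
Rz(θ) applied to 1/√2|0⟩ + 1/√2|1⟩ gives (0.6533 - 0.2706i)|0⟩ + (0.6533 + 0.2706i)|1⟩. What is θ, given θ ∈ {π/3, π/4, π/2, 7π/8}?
π/4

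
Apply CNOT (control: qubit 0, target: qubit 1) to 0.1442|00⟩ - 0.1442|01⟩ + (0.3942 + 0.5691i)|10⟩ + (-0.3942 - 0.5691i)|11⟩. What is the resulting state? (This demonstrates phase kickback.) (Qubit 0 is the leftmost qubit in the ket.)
0.1442|00⟩ - 0.1442|01⟩ + (-0.3942 - 0.5691i)|10⟩ + (0.3942 + 0.5691i)|11⟩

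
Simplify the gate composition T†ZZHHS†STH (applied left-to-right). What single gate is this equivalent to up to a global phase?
H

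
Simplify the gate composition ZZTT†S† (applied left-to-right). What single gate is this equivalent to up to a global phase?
S†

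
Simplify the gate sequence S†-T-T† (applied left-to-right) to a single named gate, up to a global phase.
S†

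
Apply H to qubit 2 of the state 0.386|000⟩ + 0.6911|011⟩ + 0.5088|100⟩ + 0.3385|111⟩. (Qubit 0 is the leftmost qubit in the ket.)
0.2729|000⟩ + 0.2729|001⟩ + 0.4887|010⟩ - 0.4887|011⟩ + 0.3598|100⟩ + 0.3598|101⟩ + 0.2394|110⟩ - 0.2394|111⟩

H on qubit 2 mixes each pair of kets that differ only in qubit 2: amplitudes (a, b) of (|…0…⟩, |…1…⟩) become ((a + b)/√2, (a − b)/√2). Kets absent from the input have amplitude 0.
(|000⟩, |001⟩): (a, b) = (0.386, 0) → (0.2729, 0.2729)
(|010⟩, |011⟩): (a, b) = (0, 0.6911) → (0.4887, -0.4887)
(|100⟩, |101⟩): (a, b) = (0.5088, 0) → (0.3598, 0.3598)
(|110⟩, |111⟩): (a, b) = (0, 0.3385) → (0.2394, -0.2394)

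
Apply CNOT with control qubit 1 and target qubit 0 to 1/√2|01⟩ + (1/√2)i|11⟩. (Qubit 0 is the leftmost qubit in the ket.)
(1/√2)i|01⟩ + 1/√2|11⟩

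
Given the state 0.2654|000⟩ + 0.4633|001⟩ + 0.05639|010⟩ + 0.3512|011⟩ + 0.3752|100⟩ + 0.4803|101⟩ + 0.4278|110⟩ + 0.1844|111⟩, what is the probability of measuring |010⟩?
0.00318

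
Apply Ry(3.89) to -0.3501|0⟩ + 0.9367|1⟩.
-0.7439|0⟩ - 0.6683|1⟩

Ry(3.89) = [[cos(θ/2), −sin(θ/2)], [sin(θ/2), cos(θ/2)]]; θ = 3.89, cos(θ/2) ≈ -0.365531, sin(θ/2) ≈ 0.930799.
With a = amp(|0⟩) = -0.3501 and b = amp(|1⟩) = 0.9367:
new amp(|0⟩) = (-0.365531)·a + (-0.930799)·b = -0.7439
new amp(|1⟩) = (0.930799)·a + (-0.365531)·b = -0.6683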